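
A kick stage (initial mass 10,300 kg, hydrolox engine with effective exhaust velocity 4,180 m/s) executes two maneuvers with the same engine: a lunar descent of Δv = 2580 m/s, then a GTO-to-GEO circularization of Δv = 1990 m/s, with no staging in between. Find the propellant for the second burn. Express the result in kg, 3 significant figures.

propellant for the second burn ≈ 2100 kg

After the first burn: m = 10300 × exp(−2580/4180.0) = 10300 × 0.53944 = 5,556.23 kg.
After the second burn: m = 5,556.23 × exp(−1990/4180.0) = 5,556.23 × 0.62122 = 3,451.64 kg.
Second-burn propellant = 5,556.23 − 3,451.64 = 2,104.59 kg.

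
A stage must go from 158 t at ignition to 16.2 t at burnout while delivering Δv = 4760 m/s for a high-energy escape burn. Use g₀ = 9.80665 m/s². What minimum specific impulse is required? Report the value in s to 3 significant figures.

ln(m₀/m_f) = ln(158000/16200) = ln(9.753) = 2.2776.
Using Δv = v_e ln(m₀/m_f): v_e = Δv / ln(m₀/m_f) = 4760 / 2.2776 = 2089.9 m/s.
Isp = v_e / g₀ = 2089.9 / 9.80665 = 213.1 s.

Isp ≈ 213 s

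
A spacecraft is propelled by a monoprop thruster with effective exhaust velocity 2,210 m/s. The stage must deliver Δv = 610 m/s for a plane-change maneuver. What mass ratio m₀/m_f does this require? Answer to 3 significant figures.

Using Δv = v_e ln(m₀/m_f): m₀/m_f = exp(Δv / v_e) = exp(610 / 2210.0) = exp(0.2760) = 1.3179.

mass ratio ≈ 1.32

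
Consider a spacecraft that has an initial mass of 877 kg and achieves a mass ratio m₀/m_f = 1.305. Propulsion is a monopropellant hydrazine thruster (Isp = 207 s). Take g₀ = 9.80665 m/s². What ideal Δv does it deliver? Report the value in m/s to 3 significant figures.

Δv ≈ 540 m/s

v_e = Isp · g₀ = 207 × 9.80665 = 2030.0 m/s.
Δv = v_e · ln(1.305) = 2030.0 × 0.2662 ≈ 540.4 m/s.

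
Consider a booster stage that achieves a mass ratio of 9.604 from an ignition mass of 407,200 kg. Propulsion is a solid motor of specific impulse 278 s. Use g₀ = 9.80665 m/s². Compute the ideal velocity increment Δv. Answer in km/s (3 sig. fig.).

Δv ≈ 6.17 km/s

v_e = Isp · g₀ = 278 × 9.80665 = 2726.2 m/s.
Δv = v_e · ln(9.604) = 2726.2 × 2.2622 ≈ 6167.3 m/s.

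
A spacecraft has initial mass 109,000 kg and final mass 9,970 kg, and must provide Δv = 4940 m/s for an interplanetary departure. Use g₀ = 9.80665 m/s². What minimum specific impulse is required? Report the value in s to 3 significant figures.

ln(m₀/m_f) = ln(109000/9970) = ln(10.93) = 2.3918.
v_e = Δv / ln(m₀/m_f) = 4940 / 2.3918 = 2065.4 m/s.
Isp = v_e / g₀ = 2065.4 / 9.80665 = 210.6 s.

Isp ≈ 211 s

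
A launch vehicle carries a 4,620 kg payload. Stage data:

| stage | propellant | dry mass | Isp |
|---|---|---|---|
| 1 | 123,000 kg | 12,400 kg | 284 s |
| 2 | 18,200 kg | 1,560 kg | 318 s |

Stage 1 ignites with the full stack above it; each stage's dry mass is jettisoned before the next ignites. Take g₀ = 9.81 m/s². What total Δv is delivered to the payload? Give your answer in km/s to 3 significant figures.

Ignition mass of stage 1 = 123,000+12,400 + 18,200+1,560 + 4,620 = 159,780 kg.
Stage 1: m₀ = 159,780 kg, m_f = 159,780 − 123,000 = 36,780 kg; Δv = 284×9.81×ln(4.344) = 2786.0×1.4688 ≈ 4092 m/s.
Stage 2: m₀ = 24,380 kg, m_f = 24,380 − 18,200 = 6,180 kg; Δv = 318×9.81×ln(3.945) = 3119.6×1.3724 ≈ 4281 m/s.
Total Δv = 4092 + 4281 = 8373 m/s.

Δv ≈ 8.37 km/s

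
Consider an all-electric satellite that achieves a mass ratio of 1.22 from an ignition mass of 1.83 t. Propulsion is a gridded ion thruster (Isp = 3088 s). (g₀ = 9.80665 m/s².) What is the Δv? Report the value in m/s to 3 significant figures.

v_e = Isp · g₀ = 3088 × 9.80665 = 30282.9 m/s.
Δv = v_e · ln(1.22) = 30282.9 × 0.1989 ≈ 6021.8 m/s.

Δv ≈ 6020 m/s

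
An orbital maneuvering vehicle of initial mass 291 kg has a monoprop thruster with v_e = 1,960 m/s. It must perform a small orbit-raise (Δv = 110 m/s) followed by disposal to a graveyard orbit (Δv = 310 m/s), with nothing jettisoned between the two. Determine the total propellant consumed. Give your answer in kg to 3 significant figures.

After the first burn: m = 291 × exp(−110/1960.0) = 291 × 0.94542 = 275.117 kg.
After the second burn: m = 275.117 × exp(−310/1960.0) = 275.117 × 0.85371 = 234.87 kg.
Total propellant = m₀ − m_final = 291 − 234.87 = 56.13 kg.

total propellant consumed ≈ 56.1 kg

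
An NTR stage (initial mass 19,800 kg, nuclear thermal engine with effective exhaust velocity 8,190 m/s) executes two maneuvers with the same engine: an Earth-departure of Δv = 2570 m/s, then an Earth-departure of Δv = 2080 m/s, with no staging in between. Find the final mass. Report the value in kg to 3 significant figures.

final mass ≈ 11200 kg

After the first burn: m = 19800 × exp(−2570/8190.0) = 19800 × 0.73067 = 14,467.3 kg.
After the second burn: m = 14,467.3 × exp(−2080/8190.0) = 14,467.3 × 0.77572 = 11,222.6 kg.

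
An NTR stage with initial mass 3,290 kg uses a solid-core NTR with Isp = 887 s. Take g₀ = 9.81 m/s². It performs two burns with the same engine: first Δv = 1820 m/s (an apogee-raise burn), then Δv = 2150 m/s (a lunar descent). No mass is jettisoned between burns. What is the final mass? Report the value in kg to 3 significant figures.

v_e = Isp · g₀ = 887 × 9.81 = 8701.5 m/s.
After the first burn: m = 3290 × exp(−1820/8701.5) = 3290 × 0.81127 = 2,669.08 kg.
After the second burn: m = 2,669.08 × exp(−2150/8701.5) = 2,669.08 × 0.78107 = 2,084.74 kg.

final mass ≈ 2080 kg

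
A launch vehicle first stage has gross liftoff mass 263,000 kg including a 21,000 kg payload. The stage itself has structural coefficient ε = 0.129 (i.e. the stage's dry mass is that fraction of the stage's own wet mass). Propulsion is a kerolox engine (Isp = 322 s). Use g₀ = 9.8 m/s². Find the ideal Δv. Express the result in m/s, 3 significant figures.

Δv ≈ 5100 m/s

Stage wet mass = m₀ − payload = 263,000 − 21,000 = 242,000 kg.
Stage dry mass = ε × stage wet mass = 0.129 × 242,000 = 31,218 kg.
Burnout mass m_f = stage dry + payload = 31,218 + 21,000 = 52,218 kg.
v_e = Isp · g₀ = 322 × 9.8 = 3155.6 m/s.
Rocket equation: Δv = v_e · ln(263,000/52,218) = 3155.6 × ln(5.037) = 3155.6 × 1.6167 ≈ 5102 m/s.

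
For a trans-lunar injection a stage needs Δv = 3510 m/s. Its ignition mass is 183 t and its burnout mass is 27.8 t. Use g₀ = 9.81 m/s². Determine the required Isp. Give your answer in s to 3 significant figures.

Isp ≈ 190 s

ln(m₀/m_f) = ln(183000/27800) = ln(6.583) = 1.8845.
v_e = Δv / ln(m₀/m_f) = 3510 / 1.8845 = 1862.6 m/s.
Isp = v_e / g₀ = 1862.6 / 9.81 = 189.9 s.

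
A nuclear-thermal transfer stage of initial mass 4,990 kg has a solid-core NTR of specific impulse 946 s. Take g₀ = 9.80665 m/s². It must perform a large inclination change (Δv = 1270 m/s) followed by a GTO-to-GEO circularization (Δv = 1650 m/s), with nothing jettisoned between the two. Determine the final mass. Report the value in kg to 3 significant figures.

v_e = Isp · g₀ = 946 × 9.80665 = 9277.1 m/s.
After the first burn: m = 4990 × exp(−1270/9277.1) = 4990 × 0.87206 = 4,351.58 kg.
After the second burn: m = 4,351.58 × exp(−1650/9277.1) = 4,351.58 × 0.83706 = 3,642.53 kg.

final mass ≈ 3640 kg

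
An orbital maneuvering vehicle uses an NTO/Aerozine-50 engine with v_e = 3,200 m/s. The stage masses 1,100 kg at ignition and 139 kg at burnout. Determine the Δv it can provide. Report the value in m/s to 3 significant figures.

Δv ≈ 6620 m/s

Δv = v_e · ln(m₀/m_f) = 3200.0 × ln(7.914) = 3200.0 × 2.0686 ≈ 6619.5 m/s.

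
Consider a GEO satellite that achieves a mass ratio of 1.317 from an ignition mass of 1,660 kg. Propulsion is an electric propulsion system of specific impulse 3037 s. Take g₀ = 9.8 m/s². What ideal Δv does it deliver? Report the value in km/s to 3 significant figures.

v_e = Isp · g₀ = 3037 × 9.8 = 29762.6 m/s.
Using Δv = v_e ln(m₀/m_f): Δv = v_e · ln(1.317) = 29762.6 × 0.2754 ≈ 8195.3 m/s.

Δv ≈ 8.20 km/s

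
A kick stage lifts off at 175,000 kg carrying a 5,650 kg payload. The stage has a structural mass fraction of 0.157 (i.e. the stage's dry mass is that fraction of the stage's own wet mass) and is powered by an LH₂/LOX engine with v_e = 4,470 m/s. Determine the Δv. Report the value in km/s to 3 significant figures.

Δv ≈ 7.56 km/s

Stage wet mass = m₀ − payload = 175,000 − 5,650 = 169,350 kg.
Stage dry mass = ε × stage wet mass = 0.157 × 169,350 = 26,588 kg.
Burnout mass m_f = stage dry + payload = 26,588 + 5,650 = 32,238 kg.
Δv = v_e · ln(175,000/32,238) = 4470.0 × ln(5.428) = 4470.0 × 1.6916 ≈ 7562 m/s.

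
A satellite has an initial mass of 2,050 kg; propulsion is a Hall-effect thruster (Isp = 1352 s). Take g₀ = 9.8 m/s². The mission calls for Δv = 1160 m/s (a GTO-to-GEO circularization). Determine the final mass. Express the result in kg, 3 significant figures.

v_e = Isp · g₀ = 1352 × 9.8 = 13249.6 m/s.
m₀/m_f = exp(Δv / v_e) = exp(1160 / 13249.6) = exp(0.0875) = 1.0915.
m_f = m₀ / 1.0915 = 2,050 / 1.0915 = 1,878.15 kg.

final mass ≈ 1880 kg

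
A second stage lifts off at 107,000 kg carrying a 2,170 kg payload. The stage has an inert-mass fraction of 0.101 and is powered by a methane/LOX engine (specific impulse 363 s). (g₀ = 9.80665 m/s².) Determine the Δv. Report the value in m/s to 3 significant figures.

Stage wet mass = m₀ − payload = 107,000 − 2,170 = 104,830 kg.
Stage dry mass = ε × stage wet mass = 0.101 × 104,830 = 10,587.8 kg.
Burnout mass m_f = stage dry + payload = 10,587.8 + 2,170 = 12,757.8 kg.
v_e = Isp · g₀ = 363 × 9.80665 = 3559.8 m/s.
Using Δv = v_e ln(m₀/m_f): Δv = v_e · ln(107,000/12,757.8) = 3559.8 × ln(8.387) = 3559.8 × 2.1267 ≈ 7571 m/s.

Δv ≈ 7570 m/s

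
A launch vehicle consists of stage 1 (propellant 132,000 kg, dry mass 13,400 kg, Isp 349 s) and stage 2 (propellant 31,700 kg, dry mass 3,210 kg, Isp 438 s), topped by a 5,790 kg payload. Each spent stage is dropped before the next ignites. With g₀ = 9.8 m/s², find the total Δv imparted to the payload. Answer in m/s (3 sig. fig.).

Ignition mass of stage 1 = 132,000+13,400 + 31,700+3,210 + 5,790 = 186,100 kg.
Stage 1: m₀ = 186,100 kg, m_f = 186,100 − 132,000 = 54,100 kg; Δv = 349×9.8×ln(3.44) = 3420.2×1.2354 ≈ 4225 m/s.
Stage 2: m₀ = 40,700 kg, m_f = 40,700 − 31,700 = 9,000 kg; Δv = 438×9.8×ln(4.522) = 4292.4×1.5090 ≈ 6477 m/s.
Total Δv = 4225 + 6477 = 10702 m/s.

Δv ≈ 10700 m/s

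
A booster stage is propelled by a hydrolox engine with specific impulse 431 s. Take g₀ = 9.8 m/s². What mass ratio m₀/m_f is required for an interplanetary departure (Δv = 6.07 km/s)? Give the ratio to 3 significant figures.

v_e = Isp · g₀ = 431 × 9.8 = 4223.8 m/s.
Using Δv = v_e ln(m₀/m_f): m₀/m_f = exp(Δv / v_e) = exp(6070 / 4223.8) = exp(1.4371) = 4.2085.

mass ratio ≈ 4.21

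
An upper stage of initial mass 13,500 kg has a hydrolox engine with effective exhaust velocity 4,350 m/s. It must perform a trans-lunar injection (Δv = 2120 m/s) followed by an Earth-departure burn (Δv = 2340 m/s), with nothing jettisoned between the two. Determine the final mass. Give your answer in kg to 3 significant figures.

final mass ≈ 4840 kg

After the first burn: m = 13500 × exp(−2120/4350.0) = 13500 × 0.61425 = 8,292.38 kg.
After the second burn: m = 8,292.38 × exp(−2340/4350.0) = 8,292.38 × 0.58396 = 4,842.42 kg.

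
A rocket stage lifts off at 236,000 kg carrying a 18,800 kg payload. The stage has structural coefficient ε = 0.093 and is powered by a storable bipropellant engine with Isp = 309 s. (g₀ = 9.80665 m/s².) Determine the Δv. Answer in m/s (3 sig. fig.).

Δv ≈ 5460 m/s

Stage wet mass = m₀ − payload = 236,000 − 18,800 = 217,200 kg.
Stage dry mass = ε × stage wet mass = 0.093 × 217,200 = 20,199.6 kg.
Burnout mass m_f = stage dry + payload = 20,199.6 + 18,800 = 38,999.6 kg.
v_e = Isp · g₀ = 309 × 9.80665 = 3030.3 m/s.
Δv = v_e · ln(236,000/38,999.6) = 3030.3 × ln(6.051) = 3030.3 × 1.8003 ≈ 5455 m/s.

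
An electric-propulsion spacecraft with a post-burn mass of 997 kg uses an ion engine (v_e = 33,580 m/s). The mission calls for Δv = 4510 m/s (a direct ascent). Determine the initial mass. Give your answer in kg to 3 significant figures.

initial mass ≈ 1140 kg

Rocket equation: m₀/m_f = exp(Δv / v_e) = exp(4510 / 33580.0) = exp(0.1343) = 1.1437.
m₀ = m_f × 1.1437 = 997 × 1.1437 = 1,140.27 kg.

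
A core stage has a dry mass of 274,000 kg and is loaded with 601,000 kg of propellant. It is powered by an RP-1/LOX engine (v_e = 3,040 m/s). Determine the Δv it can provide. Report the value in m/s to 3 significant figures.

m₀ = m_dry + m_prop = 274,000 + 601,000 = 875,000 kg.
Δv = v_e · ln(m₀/m_f) = 3040.0 × ln(3.193) = 3040.0 × 1.1611 ≈ 3529.7 m/s.

Δv ≈ 3530 m/s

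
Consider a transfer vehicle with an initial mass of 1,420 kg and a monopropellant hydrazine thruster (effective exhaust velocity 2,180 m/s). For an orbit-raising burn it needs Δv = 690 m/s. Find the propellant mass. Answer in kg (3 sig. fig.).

By the Tsiolkovsky rocket equation, m₀/m_f = exp(Δv / v_e) = exp(690 / 2180.0) = exp(0.3165) = 1.3723.
m_f = 1,420 / 1.3723 = 1,034.76 kg, so propellant = m₀ − m_f = 1,420 − 1,034.76 = 385.24 kg.

propellant mass ≈ 385 kg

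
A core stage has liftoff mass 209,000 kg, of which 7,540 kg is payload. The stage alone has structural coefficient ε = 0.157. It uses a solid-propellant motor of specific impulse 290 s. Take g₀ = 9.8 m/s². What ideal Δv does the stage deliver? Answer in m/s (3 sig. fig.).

Stage wet mass = m₀ − payload = 209,000 − 7,540 = 201,460 kg.
Stage dry mass = ε × stage wet mass = 0.157 × 201,460 = 31,629.2 kg.
Burnout mass m_f = stage dry + payload = 31,629.2 + 7,540 = 39,169.2 kg.
v_e = Isp · g₀ = 290 × 9.8 = 2842.0 m/s.
Rocket equation: Δv = v_e · ln(209,000/39,169.2) = 2842.0 × ln(5.336) = 2842.0 × 1.6744 ≈ 4759 m/s.

Δv ≈ 4760 m/s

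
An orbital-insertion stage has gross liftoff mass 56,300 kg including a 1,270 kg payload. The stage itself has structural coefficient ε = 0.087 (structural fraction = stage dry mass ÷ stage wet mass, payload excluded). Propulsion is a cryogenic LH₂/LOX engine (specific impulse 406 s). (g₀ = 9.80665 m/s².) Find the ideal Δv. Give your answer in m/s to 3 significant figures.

Stage wet mass = m₀ − payload = 56,300 − 1,270 = 55,030 kg.
Stage dry mass = ε × stage wet mass = 0.087 × 55,030 = 4,787.61 kg.
Burnout mass m_f = stage dry + payload = 4,787.61 + 1,270 = 6,057.61 kg.
v_e = Isp · g₀ = 406 × 9.80665 = 3981.5 m/s.
Using Δv = v_e ln(m₀/m_f): Δv = v_e · ln(56,300/6,057.61) = 3981.5 × ln(9.294) = 3981.5 × 2.2294 ≈ 8876 m/s.

Δv ≈ 8880 m/s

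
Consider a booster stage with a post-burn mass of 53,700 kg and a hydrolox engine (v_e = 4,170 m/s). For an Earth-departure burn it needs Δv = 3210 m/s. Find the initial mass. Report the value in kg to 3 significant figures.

From the ideal rocket equation, m₀/m_f = exp(Δv / v_e) = exp(3210 / 4170.0) = exp(0.7698) = 2.1593.
m₀ = m_f × 2.1593 = 53,700 × 2.1593 = 115,954 kg.

initial mass ≈ 116000 kg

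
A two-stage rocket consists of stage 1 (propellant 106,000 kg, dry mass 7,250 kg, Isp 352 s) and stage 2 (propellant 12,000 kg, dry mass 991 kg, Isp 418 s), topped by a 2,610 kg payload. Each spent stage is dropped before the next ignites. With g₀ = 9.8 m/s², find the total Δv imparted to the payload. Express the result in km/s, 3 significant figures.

Ignition mass of stage 1 = 106,000+7,250 + 12,000+991 + 2,610 = 128,851 kg.
Stage 1: m₀ = 128,851 kg, m_f = 128,851 − 106,000 = 22,851 kg; Δv = 352×9.8×ln(5.639) = 3449.6×1.7297 ≈ 5967 m/s.
Stage 2: m₀ = 15,601 kg, m_f = 15,601 − 12,000 = 3,601 kg; Δv = 418×9.8×ln(4.332) = 4096.4×1.4661 ≈ 6006 m/s.
Total Δv = 5967 + 6006 = 11973 m/s.

Δv ≈ 12.0 km/s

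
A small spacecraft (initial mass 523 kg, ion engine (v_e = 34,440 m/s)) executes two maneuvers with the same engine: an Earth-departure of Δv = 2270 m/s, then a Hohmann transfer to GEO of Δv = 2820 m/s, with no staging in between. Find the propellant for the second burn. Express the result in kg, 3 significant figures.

propellant for the second burn ≈ 38.5 kg

After the first burn: m = 523 × exp(−2270/34440.0) = 523 × 0.93621 = 489.638 kg.
After the second burn: m = 489.638 × exp(−2820/34440.0) = 489.638 × 0.92138 = 451.143 kg.
Second-burn propellant = 489.638 − 451.143 = 38.495 kg.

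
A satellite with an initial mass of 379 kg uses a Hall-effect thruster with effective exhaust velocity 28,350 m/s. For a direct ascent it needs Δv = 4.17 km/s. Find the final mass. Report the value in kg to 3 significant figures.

final mass ≈ 327 kg

m₀/m_f = exp(Δv / v_e) = exp(4170 / 28350.0) = exp(0.1471) = 1.1585.
m_f = m₀ / 1.1585 = 379 / 1.1585 = 327.147 kg.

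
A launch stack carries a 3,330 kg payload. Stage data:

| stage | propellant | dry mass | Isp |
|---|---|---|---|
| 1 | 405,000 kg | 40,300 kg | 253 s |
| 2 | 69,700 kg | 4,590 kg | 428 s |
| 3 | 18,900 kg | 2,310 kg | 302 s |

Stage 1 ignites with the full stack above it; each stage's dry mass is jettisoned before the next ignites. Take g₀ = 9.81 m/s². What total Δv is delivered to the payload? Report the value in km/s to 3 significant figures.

Δv ≈ 12.9 km/s

Ignition mass of stage 1 = 405,000+40,300 + 69,700+4,590 + 18,900+2,310 + 3,330 = 544,130 kg.
Stage 1: m₀ = 544,130 kg, m_f = 544,130 − 405,000 = 139,130 kg; Δv = 253×9.81×ln(3.911) = 2481.9×1.3638 ≈ 3385 m/s.
Stage 2: m₀ = 98,830 kg, m_f = 98,830 − 69,700 = 29,130 kg; Δv = 428×9.81×ln(3.393) = 4198.7×1.2216 ≈ 5129 m/s.
Stage 3: m₀ = 24,540 kg, m_f = 24,540 − 18,900 = 5,640 kg; Δv = 302×9.81×ln(4.351) = 2962.6×1.4704 ≈ 4356 m/s.
Total Δv = 3385 + 5129 + 4356 = 12870 m/s.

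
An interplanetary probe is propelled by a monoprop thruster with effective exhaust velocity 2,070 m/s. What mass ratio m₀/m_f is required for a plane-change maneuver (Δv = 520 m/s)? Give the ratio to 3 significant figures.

Using Δv = v_e ln(m₀/m_f): m₀/m_f = exp(Δv / v_e) = exp(520 / 2070.0) = exp(0.2512) = 1.2856.

mass ratio ≈ 1.29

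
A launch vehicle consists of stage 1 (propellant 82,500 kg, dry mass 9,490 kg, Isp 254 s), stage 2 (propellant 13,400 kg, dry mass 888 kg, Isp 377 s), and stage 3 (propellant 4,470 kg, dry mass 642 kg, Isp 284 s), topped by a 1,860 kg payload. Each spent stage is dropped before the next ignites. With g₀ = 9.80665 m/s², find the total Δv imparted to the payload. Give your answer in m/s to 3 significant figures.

Ignition mass of stage 1 = 82,500+9,490 + 13,400+888 + 4,470+642 + 1,860 = 113,250 kg.
Stage 1: m₀ = 113,250 kg, m_f = 113,250 − 82,500 = 30,750 kg; Δv = 254×9.80665×ln(3.683) = 2490.9×1.3037 ≈ 3247 m/s.
Stage 2: m₀ = 21,260 kg, m_f = 21,260 − 13,400 = 7,860 kg; Δv = 377×9.80665×ln(2.705) = 3697.1×0.9950 ≈ 3679 m/s.
Stage 3: m₀ = 6,972 kg, m_f = 6,972 − 4,470 = 2,502 kg; Δv = 284×9.80665×ln(2.787) = 2785.1×1.0248 ≈ 2854 m/s.
Total Δv = 3247 + 3679 + 2854 = 9780 m/s.

Δv ≈ 9780 m/s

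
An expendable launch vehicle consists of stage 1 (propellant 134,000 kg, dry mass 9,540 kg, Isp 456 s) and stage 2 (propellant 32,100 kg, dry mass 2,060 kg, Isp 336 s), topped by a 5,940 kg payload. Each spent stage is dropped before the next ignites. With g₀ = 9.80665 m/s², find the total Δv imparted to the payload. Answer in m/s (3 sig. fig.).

Δv ≈ 11200 m/s

Ignition mass of stage 1 = 134,000+9,540 + 32,100+2,060 + 5,940 = 183,640 kg.
Stage 1: m₀ = 183,640 kg, m_f = 183,640 − 134,000 = 49,640 kg; Δv = 456×9.80665×ln(3.699) = 4471.8×1.3082 ≈ 5850 m/s.
Stage 2: m₀ = 40,100 kg, m_f = 40,100 − 32,100 = 8,000 kg; Δv = 336×9.80665×ln(5.013) = 3295.0×1.6119 ≈ 5311 m/s.
Total Δv = 5850 + 5311 = 11161 m/s.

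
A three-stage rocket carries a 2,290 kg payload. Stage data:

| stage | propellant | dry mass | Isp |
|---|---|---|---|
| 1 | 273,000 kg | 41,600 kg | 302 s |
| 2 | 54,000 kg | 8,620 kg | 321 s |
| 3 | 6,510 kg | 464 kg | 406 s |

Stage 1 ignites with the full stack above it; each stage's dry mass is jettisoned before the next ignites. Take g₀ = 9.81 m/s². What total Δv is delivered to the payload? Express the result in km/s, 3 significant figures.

Δv ≈ 12.8 km/s

Ignition mass of stage 1 = 273,000+41,600 + 54,000+8,620 + 6,510+464 + 2,290 = 386,484 kg.
Stage 1: m₀ = 386,484 kg, m_f = 386,484 − 273,000 = 113,484 kg; Δv = 302×9.81×ln(3.406) = 2962.6×1.2254 ≈ 3630 m/s.
Stage 2: m₀ = 71,884 kg, m_f = 71,884 − 54,000 = 17,884 kg; Δv = 321×9.81×ln(4.019) = 3149.0×1.3911 ≈ 4381 m/s.
Stage 3: m₀ = 9,264 kg, m_f = 9,264 − 6,510 = 2,754 kg; Δv = 406×9.81×ln(3.364) = 3982.9×1.2131 ≈ 4832 m/s.
Total Δv = 3630 + 4381 + 4832 = 12843 m/s.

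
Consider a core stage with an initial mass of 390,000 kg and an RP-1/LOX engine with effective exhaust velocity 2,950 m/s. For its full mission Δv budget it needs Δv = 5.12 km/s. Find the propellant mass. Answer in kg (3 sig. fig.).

propellant mass ≈ 321000 kg

Using Δv = v_e ln(m₀/m_f): m₀/m_f = exp(Δv / v_e) = exp(5120 / 2950.0) = exp(1.7356) = 5.6723.
m_f = 390,000 / 5.6723 = 68,755.2 kg, so propellant = m₀ − m_f = 390,000 − 68,755.2 = 321,244.8 kg.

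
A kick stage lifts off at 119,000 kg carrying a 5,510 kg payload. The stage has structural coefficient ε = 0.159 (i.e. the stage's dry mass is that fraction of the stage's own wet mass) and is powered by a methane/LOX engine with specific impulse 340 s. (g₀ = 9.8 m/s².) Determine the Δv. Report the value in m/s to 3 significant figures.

Δv ≈ 5400 m/s

Stage wet mass = m₀ − payload = 119,000 − 5,510 = 113,490 kg.
Stage dry mass = ε × stage wet mass = 0.159 × 113,490 = 18,044.9 kg.
Burnout mass m_f = stage dry + payload = 18,044.9 + 5,510 = 23,554.9 kg.
v_e = Isp · g₀ = 340 × 9.8 = 3332.0 m/s.
Δv = v_e · ln(119,000/23,554.9) = 3332.0 × ln(5.052) = 3332.0 × 1.6198 ≈ 5397 m/s.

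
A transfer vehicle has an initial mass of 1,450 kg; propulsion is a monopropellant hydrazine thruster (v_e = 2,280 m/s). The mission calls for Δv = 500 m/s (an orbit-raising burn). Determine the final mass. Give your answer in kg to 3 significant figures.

m₀/m_f = exp(Δv / v_e) = exp(500 / 2280.0) = exp(0.2193) = 1.2452.
m_f = m₀ / 1.2452 = 1,450 / 1.2452 = 1,164.47 kg.

final mass ≈ 1160 kg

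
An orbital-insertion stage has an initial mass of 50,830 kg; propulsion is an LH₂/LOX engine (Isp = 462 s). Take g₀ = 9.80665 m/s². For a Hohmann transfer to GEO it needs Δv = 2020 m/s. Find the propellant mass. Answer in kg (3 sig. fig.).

propellant mass ≈ 18300 kg

v_e = Isp · g₀ = 462 × 9.80665 = 4530.7 m/s.
Using Δv = v_e ln(m₀/m_f): m₀/m_f = exp(Δv / v_e) = exp(2020 / 4530.7) = exp(0.4458) = 1.5618.
m_f = 50,830 / 1.5618 = 32,545.8 kg, so propellant = m₀ − m_f = 50,830 − 32,545.8 = 18,284.2 kg.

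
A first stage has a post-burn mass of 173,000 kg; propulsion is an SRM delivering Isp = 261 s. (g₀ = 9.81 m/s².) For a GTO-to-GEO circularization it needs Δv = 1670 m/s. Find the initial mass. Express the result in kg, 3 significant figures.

v_e = Isp · g₀ = 261 × 9.81 = 2560.4 m/s.
Using Δv = v_e ln(m₀/m_f): m₀/m_f = exp(Δv / v_e) = exp(1670 / 2560.4) = exp(0.6522) = 1.9198.
m₀ = m_f × 1.9198 = 173,000 × 1.9198 = 332,125 kg.

initial mass ≈ 332000 kg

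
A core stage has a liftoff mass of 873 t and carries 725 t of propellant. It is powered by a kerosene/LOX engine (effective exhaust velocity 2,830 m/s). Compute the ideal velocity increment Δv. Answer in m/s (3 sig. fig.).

m_f = m₀ − m_prop = 873 − 725 = 148 t.
Using Δv = v_e ln(m₀/m_f): Δv = v_e · ln(m₀/m_f) = 2830.0 × ln(5.899) = 2830.0 × 1.7747 ≈ 5022.5 m/s.

Δv ≈ 5020 m/s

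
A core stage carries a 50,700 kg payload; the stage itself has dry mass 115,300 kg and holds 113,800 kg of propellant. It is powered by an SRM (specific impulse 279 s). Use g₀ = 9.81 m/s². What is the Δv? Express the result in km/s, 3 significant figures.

v_e = Isp · g₀ = 279 × 9.81 = 2737.0 m/s.
m₀ = payload + dry + propellant = 50,700 + 115,300 + 113,800 = 279,800 kg.
m_f = payload + dry = 50,700 + 115,300 = 166,000 kg.
From the ideal rocket equation, Δv = v_e · ln(m₀/m_f) = 2737.0 × ln(1.686) = 2737.0 × 0.5221 ≈ 1428.9 m/s.

Δv ≈ 1.43 km/s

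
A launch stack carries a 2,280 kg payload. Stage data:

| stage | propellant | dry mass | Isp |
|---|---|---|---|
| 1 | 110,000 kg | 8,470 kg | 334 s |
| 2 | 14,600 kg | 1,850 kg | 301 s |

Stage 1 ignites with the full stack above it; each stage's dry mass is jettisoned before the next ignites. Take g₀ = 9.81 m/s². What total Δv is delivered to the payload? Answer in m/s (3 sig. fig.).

Ignition mass of stage 1 = 110,000+8,470 + 14,600+1,850 + 2,280 = 137,200 kg.
Stage 1: m₀ = 137,200 kg, m_f = 137,200 − 110,000 = 27,200 kg; Δv = 334×9.81×ln(5.044) = 3276.5×1.6182 ≈ 5302 m/s.
Stage 2: m₀ = 18,730 kg, m_f = 18,730 − 14,600 = 4,130 kg; Δv = 301×9.81×ln(4.535) = 2952.8×1.5118 ≈ 4464 m/s.
Total Δv = 5302 + 4464 = 9766 m/s.

Δv ≈ 9770 m/s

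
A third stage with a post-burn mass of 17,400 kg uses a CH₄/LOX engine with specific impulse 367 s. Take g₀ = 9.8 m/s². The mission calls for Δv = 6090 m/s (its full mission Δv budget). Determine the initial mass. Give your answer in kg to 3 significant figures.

initial mass ≈ 94600 kg

v_e = Isp · g₀ = 367 × 9.8 = 3596.6 m/s.
From the ideal rocket equation, m₀/m_f = exp(Δv / v_e) = exp(6090 / 3596.6) = exp(1.6933) = 5.4372.
m₀ = m_f × 5.4372 = 17,400 × 5.4372 = 94,607.3 kg.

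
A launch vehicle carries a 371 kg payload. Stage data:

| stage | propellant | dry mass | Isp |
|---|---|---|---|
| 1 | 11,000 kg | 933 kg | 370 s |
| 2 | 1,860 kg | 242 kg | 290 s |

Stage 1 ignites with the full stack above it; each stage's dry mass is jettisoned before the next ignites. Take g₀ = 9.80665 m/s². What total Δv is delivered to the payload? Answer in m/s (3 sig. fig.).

Δv ≈ 9200 m/s

Ignition mass of stage 1 = 11,000+933 + 1,860+242 + 371 = 14,406 kg.
Stage 1: m₀ = 14,406 kg, m_f = 14,406 − 11,000 = 3,406 kg; Δv = 370×9.80665×ln(4.23) = 3628.5×1.4421 ≈ 5233 m/s.
Stage 2: m₀ = 2,473 kg, m_f = 2,473 − 1,860 = 613 kg; Δv = 290×9.80665×ln(4.034) = 2843.9×1.3948 ≈ 3967 m/s.
Total Δv = 5233 + 3967 = 9200 m/s.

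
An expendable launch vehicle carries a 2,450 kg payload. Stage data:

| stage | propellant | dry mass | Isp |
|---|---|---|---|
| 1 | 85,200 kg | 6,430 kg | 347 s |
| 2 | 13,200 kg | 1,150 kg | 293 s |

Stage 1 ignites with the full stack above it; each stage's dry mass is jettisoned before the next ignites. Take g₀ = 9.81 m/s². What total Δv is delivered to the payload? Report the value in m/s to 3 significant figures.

Δv ≈ 9670 m/s

Ignition mass of stage 1 = 85,200+6,430 + 13,200+1,150 + 2,450 = 108,430 kg.
Stage 1: m₀ = 108,430 kg, m_f = 108,430 − 85,200 = 23,230 kg; Δv = 347×9.81×ln(4.668) = 3404.1×1.5407 ≈ 5245 m/s.
Stage 2: m₀ = 16,800 kg, m_f = 16,800 − 13,200 = 3,600 kg; Δv = 293×9.81×ln(4.667) = 2874.3×1.5404 ≈ 4428 m/s.
Total Δv = 5245 + 4428 = 9673 m/s.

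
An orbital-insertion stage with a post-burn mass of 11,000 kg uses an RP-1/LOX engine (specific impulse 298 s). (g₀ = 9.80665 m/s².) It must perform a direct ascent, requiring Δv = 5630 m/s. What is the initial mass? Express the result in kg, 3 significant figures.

v_e = Isp · g₀ = 298 × 9.80665 = 2922.4 m/s.
m₀/m_f = exp(Δv / v_e) = exp(5630 / 2922.4) = exp(1.9265) = 6.8655.
m₀ = m_f × 6.8655 = 11,000 × 6.8655 = 75,520.5 kg.

initial mass ≈ 75500 kg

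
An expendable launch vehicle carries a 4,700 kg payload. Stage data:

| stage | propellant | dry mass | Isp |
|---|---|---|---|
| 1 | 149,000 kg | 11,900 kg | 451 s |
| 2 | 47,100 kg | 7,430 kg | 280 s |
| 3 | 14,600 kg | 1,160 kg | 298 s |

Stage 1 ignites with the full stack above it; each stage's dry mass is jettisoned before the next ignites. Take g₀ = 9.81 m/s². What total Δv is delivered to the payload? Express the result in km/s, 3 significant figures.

Ignition mass of stage 1 = 149,000+11,900 + 47,100+7,430 + 14,600+1,160 + 4,700 = 235,890 kg.
Stage 1: m₀ = 235,890 kg, m_f = 235,890 − 149,000 = 86,890 kg; Δv = 451×9.81×ln(2.715) = 4424.3×0.9987 ≈ 4419 m/s.
Stage 2: m₀ = 74,990 kg, m_f = 74,990 − 47,100 = 27,890 kg; Δv = 280×9.81×ln(2.689) = 2746.8×0.9891 ≈ 2717 m/s.
Stage 3: m₀ = 20,460 kg, m_f = 20,460 − 14,600 = 5,860 kg; Δv = 298×9.81×ln(3.491) = 2923.4×1.2503 ≈ 3655 m/s.
Total Δv = 4419 + 2717 + 3655 = 10791 m/s.

Δv ≈ 10.8 km/s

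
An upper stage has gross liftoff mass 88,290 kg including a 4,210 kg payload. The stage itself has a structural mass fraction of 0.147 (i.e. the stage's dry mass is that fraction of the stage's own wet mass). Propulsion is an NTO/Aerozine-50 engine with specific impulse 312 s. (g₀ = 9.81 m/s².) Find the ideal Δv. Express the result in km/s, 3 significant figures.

Stage wet mass = m₀ − payload = 88,290 − 4,210 = 84,080 kg.
Stage dry mass = ε × stage wet mass = 0.147 × 84,080 = 12,359.8 kg.
Burnout mass m_f = stage dry + payload = 12,359.8 + 4,210 = 16,569.8 kg.
v_e = Isp · g₀ = 312 × 9.81 = 3060.7 m/s.
Δv = v_e · ln(88,290/16,569.8) = 3060.7 × ln(5.328) = 3060.7 × 1.6730 ≈ 5121 m/s.

Δv ≈ 5.12 km/s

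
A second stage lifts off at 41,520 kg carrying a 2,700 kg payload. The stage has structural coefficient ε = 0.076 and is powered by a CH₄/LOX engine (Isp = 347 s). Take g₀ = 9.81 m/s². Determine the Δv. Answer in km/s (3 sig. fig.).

Stage wet mass = m₀ − payload = 41,520 − 2,700 = 38,820 kg.
Stage dry mass = ε × stage wet mass = 0.076 × 38,820 = 2,950.32 kg.
Burnout mass m_f = stage dry + payload = 2,950.32 + 2,700 = 5,650.32 kg.
v_e = Isp · g₀ = 347 × 9.81 = 3404.1 m/s.
By the Tsiolkovsky rocket equation, Δv = v_e · ln(41,520/5,650.32) = 3404.1 × ln(7.348) = 3404.1 × 1.9945 ≈ 6789 m/s.

Δv ≈ 6.79 km/s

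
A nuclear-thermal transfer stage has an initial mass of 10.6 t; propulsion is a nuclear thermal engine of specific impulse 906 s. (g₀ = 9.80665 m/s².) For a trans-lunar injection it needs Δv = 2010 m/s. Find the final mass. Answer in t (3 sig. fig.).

final mass ≈ 8.45 t

v_e = Isp · g₀ = 906 × 9.80665 = 8884.8 m/s.
Using Δv = v_e ln(m₀/m_f): m₀/m_f = exp(Δv / v_e) = exp(2010 / 8884.8) = exp(0.2262) = 1.2539.
m_f = m₀ / 1.2539 = 10.6 / 1.2539 = 8.45362 t.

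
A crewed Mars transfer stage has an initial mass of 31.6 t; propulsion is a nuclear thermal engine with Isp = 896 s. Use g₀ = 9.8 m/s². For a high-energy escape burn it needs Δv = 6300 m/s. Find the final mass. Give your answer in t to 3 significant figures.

v_e = Isp · g₀ = 896 × 9.8 = 8780.8 m/s.
Rocket equation: m₀/m_f = exp(Δv / v_e) = exp(6300 / 8780.8) = exp(0.7175) = 2.0493.
m_f = m₀ / 2.0493 = 31.6 / 2.0493 = 15.4199 t.

final mass ≈ 15.4 t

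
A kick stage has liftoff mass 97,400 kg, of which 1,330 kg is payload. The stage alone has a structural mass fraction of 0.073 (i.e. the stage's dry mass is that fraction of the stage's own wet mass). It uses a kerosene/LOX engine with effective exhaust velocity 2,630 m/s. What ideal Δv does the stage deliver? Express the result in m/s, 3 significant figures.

Stage wet mass = m₀ − payload = 97,400 − 1,330 = 96,070 kg.
Stage dry mass = ε × stage wet mass = 0.073 × 96,070 = 7,013.11 kg.
Burnout mass m_f = stage dry + payload = 7,013.11 + 1,330 = 8,343.11 kg.
Using Δv = v_e ln(m₀/m_f): Δv = v_e · ln(97,400/8,343.11) = 2630.0 × ln(11.67) = 2630.0 × 2.4574 ≈ 6463 m/s.

Δv ≈ 6460 m/s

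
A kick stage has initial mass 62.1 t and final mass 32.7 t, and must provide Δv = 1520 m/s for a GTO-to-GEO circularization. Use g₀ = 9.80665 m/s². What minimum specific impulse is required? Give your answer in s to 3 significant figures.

Isp ≈ 242 s

ln(m₀/m_f) = ln(62100/32700) = ln(1.899) = 0.6414.
Using Δv = v_e ln(m₀/m_f): v_e = Δv / ln(m₀/m_f) = 1520 / 0.6414 = 2369.9 m/s.
Isp = v_e / g₀ = 2369.9 / 9.80665 = 241.7 s.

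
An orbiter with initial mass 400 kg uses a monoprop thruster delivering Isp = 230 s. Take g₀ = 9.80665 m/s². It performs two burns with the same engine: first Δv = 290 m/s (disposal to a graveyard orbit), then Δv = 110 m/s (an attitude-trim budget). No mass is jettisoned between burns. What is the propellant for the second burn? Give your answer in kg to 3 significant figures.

propellant for the second burn ≈ 16.7 kg

v_e = Isp · g₀ = 230 × 9.80665 = 2255.5 m/s.
After the first burn: m = 400 × exp(−290/2255.5) = 400 × 0.87935 = 351.74 kg.
After the second burn: m = 351.74 × exp(−110/2255.5) = 351.74 × 0.95240 = 334.997 kg.
Second-burn propellant = 351.74 − 334.997 = 16.743 kg.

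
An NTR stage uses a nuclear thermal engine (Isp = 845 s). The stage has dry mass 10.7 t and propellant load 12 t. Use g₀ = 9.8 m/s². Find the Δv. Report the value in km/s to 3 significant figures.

v_e = Isp · g₀ = 845 × 9.8 = 8281.0 m/s.
m₀ = m_dry + m_prop = 10.7 + 12 = 22.7 t.
By the Tsiolkovsky rocket equation, Δv = v_e · ln(m₀/m_f) = 8281.0 × ln(2.121) = 8281.0 × 0.7521 ≈ 6228.3 m/s.

Δv ≈ 6.23 km/s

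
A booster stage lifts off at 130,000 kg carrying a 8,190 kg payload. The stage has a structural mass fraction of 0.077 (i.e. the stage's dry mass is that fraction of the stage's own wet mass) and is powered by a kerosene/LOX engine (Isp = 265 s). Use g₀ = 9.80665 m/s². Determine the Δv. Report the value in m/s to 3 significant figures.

Δv ≈ 5200 m/s

Stage wet mass = m₀ − payload = 130,000 − 8,190 = 121,810 kg.
Stage dry mass = ε × stage wet mass = 0.077 × 121,810 = 9,379.37 kg.
Burnout mass m_f = stage dry + payload = 9,379.37 + 8,190 = 17,569.37 kg.
v_e = Isp · g₀ = 265 × 9.80665 = 2598.8 m/s.
Δv = v_e · ln(130,000/17,569.37) = 2598.8 × ln(7.399) = 2598.8 × 2.0014 ≈ 5201 m/s.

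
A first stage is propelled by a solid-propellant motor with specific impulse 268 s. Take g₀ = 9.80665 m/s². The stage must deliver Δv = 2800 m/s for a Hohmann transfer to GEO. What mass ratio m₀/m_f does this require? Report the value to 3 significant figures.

mass ratio ≈ 2.90

v_e = Isp · g₀ = 268 × 9.80665 = 2628.2 m/s.
m₀/m_f = exp(Δv / v_e) = exp(2800 / 2628.2) = exp(1.0654) = 2.9019.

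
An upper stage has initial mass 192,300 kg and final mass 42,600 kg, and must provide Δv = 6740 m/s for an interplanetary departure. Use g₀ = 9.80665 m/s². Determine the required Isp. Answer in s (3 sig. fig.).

Isp ≈ 456 s

ln(m₀/m_f) = ln(192300/42600) = ln(4.514) = 1.5072.
v_e = Δv / ln(m₀/m_f) = 6740 / 1.5072 = 4471.9 m/s.
Isp = v_e / g₀ = 4471.9 / 9.80665 = 456.0 s.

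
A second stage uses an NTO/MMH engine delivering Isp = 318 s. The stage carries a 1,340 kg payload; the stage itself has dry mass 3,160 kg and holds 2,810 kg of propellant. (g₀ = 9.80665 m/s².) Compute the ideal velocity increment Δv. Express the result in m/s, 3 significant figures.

v_e = Isp · g₀ = 318 × 9.80665 = 3118.5 m/s.
m₀ = payload + dry + propellant = 1,340 + 3,160 + 2,810 = 7,310 kg.
m_f = payload + dry = 1,340 + 3,160 = 4,500 kg.
Using Δv = v_e ln(m₀/m_f): Δv = v_e · ln(m₀/m_f) = 3118.5 × ln(1.624) = 3118.5 × 0.4852 ≈ 1513.0 m/s.

Δv ≈ 1510 m/s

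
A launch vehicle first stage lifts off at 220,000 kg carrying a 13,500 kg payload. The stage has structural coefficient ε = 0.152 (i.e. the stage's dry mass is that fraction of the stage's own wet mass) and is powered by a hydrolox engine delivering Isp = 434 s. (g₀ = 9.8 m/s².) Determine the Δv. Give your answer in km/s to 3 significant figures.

Δv ≈ 6.76 km/s

Stage wet mass = m₀ − payload = 220,000 − 13,500 = 206,500 kg.
Stage dry mass = ε × stage wet mass = 0.152 × 206,500 = 31,388 kg.
Burnout mass m_f = stage dry + payload = 31,388 + 13,500 = 44,888 kg.
v_e = Isp · g₀ = 434 × 9.8 = 4253.2 m/s.
Δv = v_e · ln(220,000/44,888) = 4253.2 × ln(4.901) = 4253.2 × 1.5895 ≈ 6760 m/s.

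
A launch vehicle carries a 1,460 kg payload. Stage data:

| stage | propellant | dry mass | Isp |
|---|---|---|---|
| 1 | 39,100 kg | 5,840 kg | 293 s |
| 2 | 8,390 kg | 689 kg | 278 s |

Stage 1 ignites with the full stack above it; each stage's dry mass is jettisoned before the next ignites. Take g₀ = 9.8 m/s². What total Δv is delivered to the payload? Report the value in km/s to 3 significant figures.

Δv ≈ 7.84 km/s

Ignition mass of stage 1 = 39,100+5,840 + 8,390+689 + 1,460 = 55,479 kg.
Stage 1: m₀ = 55,479 kg, m_f = 55,479 − 39,100 = 16,379 kg; Δv = 293×9.8×ln(3.387) = 2871.4×1.2200 ≈ 3503 m/s.
Stage 2: m₀ = 10,539 kg, m_f = 10,539 − 8,390 = 2,149 kg; Δv = 278×9.8×ln(4.904) = 2724.4×1.5901 ≈ 4332 m/s.
Total Δv = 3503 + 4332 = 7835 m/s.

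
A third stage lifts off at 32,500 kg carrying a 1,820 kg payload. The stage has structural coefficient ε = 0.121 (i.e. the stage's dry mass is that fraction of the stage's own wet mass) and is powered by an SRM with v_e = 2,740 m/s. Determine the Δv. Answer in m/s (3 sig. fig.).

Δv ≈ 4850 m/s

Stage wet mass = m₀ − payload = 32,500 − 1,820 = 30,680 kg.
Stage dry mass = ε × stage wet mass = 0.121 × 30,680 = 3,712.28 kg.
Burnout mass m_f = stage dry + payload = 3,712.28 + 1,820 = 5,532.28 kg.
Δv = v_e · ln(32,500/5,532.28) = 2740.0 × ln(5.875) = 2740.0 × 1.7706 ≈ 4852 m/s.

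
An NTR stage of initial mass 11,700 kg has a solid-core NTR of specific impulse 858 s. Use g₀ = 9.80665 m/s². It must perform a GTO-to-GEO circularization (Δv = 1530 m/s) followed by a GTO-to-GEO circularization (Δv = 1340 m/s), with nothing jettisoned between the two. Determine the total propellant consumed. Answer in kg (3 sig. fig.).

total propellant consumed ≈ 3380 kg

v_e = Isp · g₀ = 858 × 9.80665 = 8414.1 m/s.
After the first burn: m = 11700 × exp(−1530/8414.1) = 11700 × 0.83374 = 9,754.76 kg.
After the second burn: m = 9,754.76 × exp(−1340/8414.1) = 9,754.76 × 0.85278 = 8,318.66 kg.
Total propellant = m₀ − m_final = 11700 − 8,318.66 = 3,381.34 kg.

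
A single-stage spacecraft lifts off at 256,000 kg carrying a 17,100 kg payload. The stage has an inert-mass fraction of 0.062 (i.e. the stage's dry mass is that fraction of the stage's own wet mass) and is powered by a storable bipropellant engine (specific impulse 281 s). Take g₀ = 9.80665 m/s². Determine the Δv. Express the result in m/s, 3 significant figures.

Stage wet mass = m₀ − payload = 256,000 − 17,100 = 238,900 kg.
Stage dry mass = ε × stage wet mass = 0.062 × 238,900 = 14,811.8 kg.
Burnout mass m_f = stage dry + payload = 14,811.8 + 17,100 = 31,911.8 kg.
v_e = Isp · g₀ = 281 × 9.80665 = 2755.7 m/s.
Using Δv = v_e ln(m₀/m_f): Δv = v_e · ln(256,000/31,911.8) = 2755.7 × ln(8.022) = 2755.7 × 2.0822 ≈ 5738 m/s.

Δv ≈ 5740 m/s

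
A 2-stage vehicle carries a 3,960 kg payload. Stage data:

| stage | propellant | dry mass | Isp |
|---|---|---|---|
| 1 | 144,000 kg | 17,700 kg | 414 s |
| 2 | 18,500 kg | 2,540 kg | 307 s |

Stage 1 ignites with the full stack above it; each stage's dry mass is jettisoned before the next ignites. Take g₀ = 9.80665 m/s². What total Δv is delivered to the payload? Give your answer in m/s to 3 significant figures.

Ignition mass of stage 1 = 144,000+17,700 + 18,500+2,540 + 3,960 = 186,700 kg.
Stage 1: m₀ = 186,700 kg, m_f = 186,700 − 144,000 = 42,700 kg; Δv = 414×9.80665×ln(4.372) = 4060.0×1.4753 ≈ 5990 m/s.
Stage 2: m₀ = 25,000 kg, m_f = 25,000 − 18,500 = 6,500 kg; Δv = 307×9.80665×ln(3.846) = 3010.6×1.3471 ≈ 4056 m/s.
Total Δv = 5990 + 4056 = 10046 m/s.

Δv ≈ 10000 m/s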